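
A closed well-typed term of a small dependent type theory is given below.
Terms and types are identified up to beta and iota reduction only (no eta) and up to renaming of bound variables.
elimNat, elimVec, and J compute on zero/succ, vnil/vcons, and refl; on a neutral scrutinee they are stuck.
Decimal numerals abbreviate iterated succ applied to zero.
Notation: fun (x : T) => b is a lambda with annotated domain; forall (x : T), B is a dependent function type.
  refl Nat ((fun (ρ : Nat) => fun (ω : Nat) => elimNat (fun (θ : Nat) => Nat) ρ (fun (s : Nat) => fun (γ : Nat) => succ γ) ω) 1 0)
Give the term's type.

type:
  Eq Nat 1 1


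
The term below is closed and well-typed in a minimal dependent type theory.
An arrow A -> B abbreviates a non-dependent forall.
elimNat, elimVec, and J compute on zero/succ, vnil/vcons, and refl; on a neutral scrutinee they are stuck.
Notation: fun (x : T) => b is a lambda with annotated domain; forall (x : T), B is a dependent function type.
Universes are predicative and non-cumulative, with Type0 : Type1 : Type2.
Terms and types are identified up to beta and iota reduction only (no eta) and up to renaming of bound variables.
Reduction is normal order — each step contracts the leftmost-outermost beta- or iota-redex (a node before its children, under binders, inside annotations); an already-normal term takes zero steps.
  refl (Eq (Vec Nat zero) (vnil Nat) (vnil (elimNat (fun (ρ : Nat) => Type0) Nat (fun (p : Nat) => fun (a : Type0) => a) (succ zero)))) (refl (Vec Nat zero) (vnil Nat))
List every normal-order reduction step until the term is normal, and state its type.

normal-order reduction:
  refl (Eq (Vec Nat zero) (vnil Nat) (vnil (elimNat (fun (ρ : Nat) => Type0) Nat (fun (p : Nat) => fun (a : Type0) => a) (succ zero)))) (refl (Vec Nat zero) (vnil Nat))
  ~> refl (Eq (Vec Nat zero) (vnil Nat) (vnil ((fun (ρ : Nat) => fun (p : Type0) => p) zero (elimNat (fun (a : Nat) => Type0) Nat (fun (i : Nat) => fun (f : Type0) => f) zero)))) (refl (Vec Nat zero) (vnil Nat))
  ~> refl (Eq (Vec Nat zero) (vnil Nat) (vnil ((fun (ρ : Type0) => ρ) (elimNat (fun (p : Nat) => Type0) Nat (fun (a : Nat) => fun (i : Type0) => i) zero)))) (refl (Vec Nat zero) (vnil Nat))
  ~> refl (Eq (Vec Nat zero) (vnil Nat) (vnil (elimNat (fun (ρ : Nat) => Type0) Nat (fun (p : Nat) => fun (a : Type0) => a) zero))) (refl (Vec Nat zero) (vnil Nat))
  ~> refl (Eq (Vec Nat zero) (vnil Nat) (vnil Nat)) (refl (Vec Nat zero) (vnil Nat))
inferred type:
  Eq (Eq (Vec Nat zero) (vnil Nat) (vnil Nat)) (refl (Vec Nat zero) (vnil Nat)) (refl (Vec Nat zero) (vnil Nat))


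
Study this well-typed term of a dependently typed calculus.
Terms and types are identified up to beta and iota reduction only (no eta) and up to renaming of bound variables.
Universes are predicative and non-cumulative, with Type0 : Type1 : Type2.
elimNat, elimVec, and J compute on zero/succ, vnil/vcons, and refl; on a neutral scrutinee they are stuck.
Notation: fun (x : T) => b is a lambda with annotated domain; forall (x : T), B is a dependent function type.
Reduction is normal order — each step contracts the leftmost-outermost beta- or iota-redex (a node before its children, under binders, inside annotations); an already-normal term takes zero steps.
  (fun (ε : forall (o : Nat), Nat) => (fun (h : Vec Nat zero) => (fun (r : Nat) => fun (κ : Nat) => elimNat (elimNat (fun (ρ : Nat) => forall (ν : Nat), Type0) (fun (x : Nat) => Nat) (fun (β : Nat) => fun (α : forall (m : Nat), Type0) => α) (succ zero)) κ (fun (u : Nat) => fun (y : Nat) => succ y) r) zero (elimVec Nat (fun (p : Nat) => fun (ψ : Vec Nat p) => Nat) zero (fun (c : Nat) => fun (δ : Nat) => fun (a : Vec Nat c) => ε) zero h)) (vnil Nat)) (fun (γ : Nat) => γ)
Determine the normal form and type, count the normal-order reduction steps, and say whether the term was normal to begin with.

normal form:
  zero
the term's type:
  Nat
steps to reach normal form (normal order): 6
started in normal form: no
first contracted redex: a beta-redex


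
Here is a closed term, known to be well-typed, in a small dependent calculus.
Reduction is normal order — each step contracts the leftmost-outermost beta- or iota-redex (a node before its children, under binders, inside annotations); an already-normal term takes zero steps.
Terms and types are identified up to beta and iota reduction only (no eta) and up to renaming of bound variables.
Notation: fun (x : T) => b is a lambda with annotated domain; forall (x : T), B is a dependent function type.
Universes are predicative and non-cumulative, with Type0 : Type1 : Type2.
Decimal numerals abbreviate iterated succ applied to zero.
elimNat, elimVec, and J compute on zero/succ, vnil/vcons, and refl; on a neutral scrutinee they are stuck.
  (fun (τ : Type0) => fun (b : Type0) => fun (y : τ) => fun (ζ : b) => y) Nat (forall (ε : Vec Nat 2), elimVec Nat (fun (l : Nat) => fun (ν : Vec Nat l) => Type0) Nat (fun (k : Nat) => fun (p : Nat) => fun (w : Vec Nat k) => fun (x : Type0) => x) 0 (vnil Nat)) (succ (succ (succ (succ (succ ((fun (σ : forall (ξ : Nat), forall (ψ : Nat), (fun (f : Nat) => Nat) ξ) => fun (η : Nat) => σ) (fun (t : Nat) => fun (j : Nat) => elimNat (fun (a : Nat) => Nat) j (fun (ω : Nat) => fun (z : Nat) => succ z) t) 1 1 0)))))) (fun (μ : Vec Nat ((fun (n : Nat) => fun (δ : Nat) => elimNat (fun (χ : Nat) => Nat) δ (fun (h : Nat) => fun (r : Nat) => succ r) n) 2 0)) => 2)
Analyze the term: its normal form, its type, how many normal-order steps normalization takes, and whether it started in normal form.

normal form:
  6
type:
  Nat
normal-order step count: 12
started in normal form: no
first contracted redex: a beta-redex


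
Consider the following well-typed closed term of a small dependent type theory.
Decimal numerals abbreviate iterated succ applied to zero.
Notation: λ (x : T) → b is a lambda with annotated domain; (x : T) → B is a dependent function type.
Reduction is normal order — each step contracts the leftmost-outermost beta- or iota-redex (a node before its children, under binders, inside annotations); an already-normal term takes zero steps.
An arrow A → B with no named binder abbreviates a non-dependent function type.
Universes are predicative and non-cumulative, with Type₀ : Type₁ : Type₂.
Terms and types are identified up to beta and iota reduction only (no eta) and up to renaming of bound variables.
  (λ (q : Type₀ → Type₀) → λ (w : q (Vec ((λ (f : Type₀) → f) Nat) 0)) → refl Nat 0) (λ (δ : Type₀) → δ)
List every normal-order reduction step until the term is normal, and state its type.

reduction (normal order):
  (λ (q : Type₀ → Type₀) → λ (w : q (Vec ((λ (f : Type₀) → f) Nat) 0)) → refl Nat 0) (λ (δ : Type₀) → δ)
  ~> λ (q : (λ (w : Type₀) → w) (Vec ((λ (f : Type₀) → f) Nat) 0)) → refl Nat 0
  ~> λ (q : Vec ((λ (w : Type₀) → w) Nat) 0) → refl Nat 0
  ~> λ (q : Vec Nat 0) → refl Nat 0
the term's type:
  Vec Nat 0 → Eq Nat 0 0


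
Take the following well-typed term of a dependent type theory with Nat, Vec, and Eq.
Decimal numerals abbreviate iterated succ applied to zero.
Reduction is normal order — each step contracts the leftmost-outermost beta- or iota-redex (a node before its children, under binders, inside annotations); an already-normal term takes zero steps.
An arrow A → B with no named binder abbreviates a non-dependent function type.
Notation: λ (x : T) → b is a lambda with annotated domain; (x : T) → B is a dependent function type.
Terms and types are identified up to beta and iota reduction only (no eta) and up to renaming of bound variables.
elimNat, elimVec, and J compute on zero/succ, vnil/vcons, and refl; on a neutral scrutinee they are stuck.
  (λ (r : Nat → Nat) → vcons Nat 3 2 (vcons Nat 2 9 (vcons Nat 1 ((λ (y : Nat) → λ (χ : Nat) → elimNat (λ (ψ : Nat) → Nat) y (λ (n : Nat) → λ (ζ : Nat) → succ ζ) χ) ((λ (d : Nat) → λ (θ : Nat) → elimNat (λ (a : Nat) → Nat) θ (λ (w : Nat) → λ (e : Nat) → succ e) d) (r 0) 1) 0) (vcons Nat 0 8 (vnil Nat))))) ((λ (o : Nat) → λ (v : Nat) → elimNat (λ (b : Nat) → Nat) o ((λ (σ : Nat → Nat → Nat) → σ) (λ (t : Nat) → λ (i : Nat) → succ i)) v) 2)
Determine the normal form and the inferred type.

resulting normal form:
  vcons Nat 3 2 (vcons Nat 2 9 (vcons Nat 1 3 (vcons Nat 0 8 (vnil Nat))))
inferred type:
  Vec Nat 4
observation: the leftmost-outermost redex is a beta-redex, and normalization takes 16 steps.


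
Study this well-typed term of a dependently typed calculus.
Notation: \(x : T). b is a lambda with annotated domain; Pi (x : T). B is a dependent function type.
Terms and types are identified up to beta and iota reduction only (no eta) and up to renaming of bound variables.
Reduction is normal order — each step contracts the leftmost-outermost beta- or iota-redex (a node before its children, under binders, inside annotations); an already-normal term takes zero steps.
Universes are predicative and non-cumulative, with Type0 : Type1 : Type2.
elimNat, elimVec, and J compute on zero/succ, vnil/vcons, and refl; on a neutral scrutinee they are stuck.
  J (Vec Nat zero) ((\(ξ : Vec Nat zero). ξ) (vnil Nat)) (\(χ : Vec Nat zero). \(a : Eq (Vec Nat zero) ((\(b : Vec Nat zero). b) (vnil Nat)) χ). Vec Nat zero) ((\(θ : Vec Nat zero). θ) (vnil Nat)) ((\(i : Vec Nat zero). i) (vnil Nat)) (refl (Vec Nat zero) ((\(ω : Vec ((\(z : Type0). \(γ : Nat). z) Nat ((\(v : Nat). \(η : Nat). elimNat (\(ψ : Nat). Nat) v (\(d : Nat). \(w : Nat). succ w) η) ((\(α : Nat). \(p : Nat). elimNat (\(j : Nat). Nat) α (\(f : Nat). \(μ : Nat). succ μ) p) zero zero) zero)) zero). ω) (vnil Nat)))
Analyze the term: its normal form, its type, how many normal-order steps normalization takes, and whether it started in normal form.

normal form:
  vnil Nat
inferred type:
  Vec Nat zero
normal-order step count: 2
started in normal form: no
first contracted redex: a J iota-redex


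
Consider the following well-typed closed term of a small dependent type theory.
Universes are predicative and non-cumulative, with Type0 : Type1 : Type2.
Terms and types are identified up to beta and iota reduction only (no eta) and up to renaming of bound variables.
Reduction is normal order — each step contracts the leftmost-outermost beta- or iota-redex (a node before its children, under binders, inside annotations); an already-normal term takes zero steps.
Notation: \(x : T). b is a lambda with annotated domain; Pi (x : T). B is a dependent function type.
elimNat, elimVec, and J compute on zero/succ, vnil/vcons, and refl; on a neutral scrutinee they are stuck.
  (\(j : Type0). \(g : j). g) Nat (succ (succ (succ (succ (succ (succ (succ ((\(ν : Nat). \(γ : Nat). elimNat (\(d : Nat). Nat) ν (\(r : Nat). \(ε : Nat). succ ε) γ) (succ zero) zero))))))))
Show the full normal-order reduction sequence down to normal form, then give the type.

reduction (normal order):
  (\(j : Type0). \(g : j). g) Nat (succ (succ (succ (succ (succ (succ (succ ((\(ν : Nat). \(γ : Nat). elimNat (\(d : Nat). Nat) ν (\(r : Nat). \(ε : Nat). succ ε) γ) (succ zero) zero))))))))
  ~> (\(j : Nat). j) (succ (succ (succ (succ (succ (succ (succ ((\(g : Nat). \(ν : Nat). elimNat (\(γ : Nat). Nat) g (\(d : Nat). \(r : Nat). succ r) ν) (succ zero) zero))))))))
  ~> succ (succ (succ (succ (succ (succ (succ ((\(j : Nat). \(g : Nat). elimNat (\(ν : Nat). Nat) j (\(γ : Nat). \(d : Nat). succ d) g) (succ zero) zero)))))))
  ~> succ (succ (succ (succ (succ (succ (succ ((\(j : Nat). elimNat (\(g : Nat). Nat) (succ zero) (\(ν : Nat). \(γ : Nat). succ γ) j) zero)))))))
  ~> succ (succ (succ (succ (succ (succ (succ (elimNat (\(j : Nat). Nat) (succ zero) (\(g : Nat). \(ν : Nat). succ ν) zero)))))))
  ~> succ (succ (succ (succ (succ (succ (succ (succ zero)))))))
type:
  Nat


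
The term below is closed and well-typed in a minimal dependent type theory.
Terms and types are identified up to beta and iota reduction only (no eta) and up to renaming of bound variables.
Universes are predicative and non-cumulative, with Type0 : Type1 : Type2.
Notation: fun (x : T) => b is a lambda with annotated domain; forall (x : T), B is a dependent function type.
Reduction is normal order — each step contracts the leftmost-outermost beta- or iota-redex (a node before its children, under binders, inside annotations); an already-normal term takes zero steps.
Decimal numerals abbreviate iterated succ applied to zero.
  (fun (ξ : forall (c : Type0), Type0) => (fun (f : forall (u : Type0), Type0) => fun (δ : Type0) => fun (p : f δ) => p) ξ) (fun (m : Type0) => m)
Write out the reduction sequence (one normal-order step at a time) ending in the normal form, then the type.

reduction (normal order):
  (fun (ξ : forall (c : Type0), Type0) => (fun (f : forall (u : Type0), Type0) => fun (δ : Type0) => fun (p : f δ) => p) ξ) (fun (m : Type0) => m)
  ~> (fun (ξ : forall (c : Type0), Type0) => fun (f : Type0) => fun (u : ξ f) => u) (fun (δ : Type0) => δ)
  ~> fun (ξ : Type0) => fun (c : (fun (f : Type0) => f) ξ) => c
  ~> fun (ξ : Type0) => fun (c : ξ) => c
inferred type:
  forall (ξ : Type0), forall (c : ξ), ξ


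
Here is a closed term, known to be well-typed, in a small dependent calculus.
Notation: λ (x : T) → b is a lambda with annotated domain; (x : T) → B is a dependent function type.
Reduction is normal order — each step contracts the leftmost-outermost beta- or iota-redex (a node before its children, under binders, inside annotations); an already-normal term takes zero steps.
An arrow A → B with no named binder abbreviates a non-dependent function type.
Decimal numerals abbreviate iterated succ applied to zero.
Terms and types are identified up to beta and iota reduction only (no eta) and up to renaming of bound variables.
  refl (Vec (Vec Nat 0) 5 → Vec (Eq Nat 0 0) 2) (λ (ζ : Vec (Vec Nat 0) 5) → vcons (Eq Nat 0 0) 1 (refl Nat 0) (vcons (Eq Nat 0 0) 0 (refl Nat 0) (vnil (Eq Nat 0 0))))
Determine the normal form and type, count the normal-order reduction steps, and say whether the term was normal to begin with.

reduced normal form:
  refl (Vec (Vec Nat 0) 5 → Vec (Eq Nat 0 0) 2) (λ (ζ : Vec (Vec Nat 0) 5) → vcons (Eq Nat 0 0) 1 (refl Nat 0) (vcons (Eq Nat 0 0) 0 (refl Nat 0) (vnil (Eq Nat 0 0))))
the term's type:
  Eq (Vec (Vec Nat 0) 5 → Vec (Eq Nat 0 0) 2) (λ (ζ : Vec (Vec Nat 0) 5) → vcons (Eq Nat 0 0) 1 (refl Nat 0) (vcons (Eq Nat 0 0) 0 (refl Nat 0) (vnil (Eq Nat 0 0)))) (λ (q : Vec (Vec Nat 0) 5) → vcons (Eq Nat 0 0) 1 (refl Nat 0) (vcons (Eq Nat 0 0) 0 (refl Nat 0) (vnil (Eq Nat 0 0))))
reduction steps (normal order): 0
already normal: yes


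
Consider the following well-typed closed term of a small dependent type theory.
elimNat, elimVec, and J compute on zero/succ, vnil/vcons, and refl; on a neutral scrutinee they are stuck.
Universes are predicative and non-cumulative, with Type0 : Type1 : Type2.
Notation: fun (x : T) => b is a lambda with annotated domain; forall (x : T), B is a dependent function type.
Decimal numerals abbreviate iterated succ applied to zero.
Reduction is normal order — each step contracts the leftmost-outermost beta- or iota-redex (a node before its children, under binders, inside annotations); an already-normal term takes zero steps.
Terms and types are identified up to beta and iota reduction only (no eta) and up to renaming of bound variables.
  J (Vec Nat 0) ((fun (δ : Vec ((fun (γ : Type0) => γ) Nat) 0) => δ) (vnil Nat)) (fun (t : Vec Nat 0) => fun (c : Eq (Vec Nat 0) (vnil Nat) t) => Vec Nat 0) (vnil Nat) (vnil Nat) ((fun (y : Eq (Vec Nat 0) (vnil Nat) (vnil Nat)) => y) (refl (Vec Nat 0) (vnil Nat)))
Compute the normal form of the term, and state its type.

resulting normal form:
  vnil Nat
the term's type:
  Vec Nat 0


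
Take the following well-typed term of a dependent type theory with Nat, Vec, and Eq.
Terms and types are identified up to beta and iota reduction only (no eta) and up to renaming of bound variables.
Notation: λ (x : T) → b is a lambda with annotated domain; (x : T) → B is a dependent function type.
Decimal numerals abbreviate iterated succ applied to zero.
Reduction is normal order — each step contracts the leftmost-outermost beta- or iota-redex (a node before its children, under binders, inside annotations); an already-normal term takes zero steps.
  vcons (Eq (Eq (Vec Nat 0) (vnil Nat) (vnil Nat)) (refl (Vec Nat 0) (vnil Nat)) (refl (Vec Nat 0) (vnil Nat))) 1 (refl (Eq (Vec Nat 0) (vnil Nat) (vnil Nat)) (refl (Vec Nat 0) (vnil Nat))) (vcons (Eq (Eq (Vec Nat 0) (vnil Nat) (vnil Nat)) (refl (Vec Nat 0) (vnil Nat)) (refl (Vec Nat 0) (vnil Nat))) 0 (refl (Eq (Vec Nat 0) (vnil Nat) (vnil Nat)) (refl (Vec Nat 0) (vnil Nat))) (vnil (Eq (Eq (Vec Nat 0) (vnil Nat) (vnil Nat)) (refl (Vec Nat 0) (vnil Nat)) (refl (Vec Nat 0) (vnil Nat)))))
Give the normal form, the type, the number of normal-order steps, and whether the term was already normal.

normal form:
  vcons (Eq (Eq (Vec Nat 0) (vnil Nat) (vnil Nat)) (refl (Vec Nat 0) (vnil Nat)) (refl (Vec Nat 0) (vnil Nat))) 1 (refl (Eq (Vec Nat 0) (vnil Nat) (vnil Nat)) (refl (Vec Nat 0) (vnil Nat))) (vcons (Eq (Eq (Vec Nat 0) (vnil Nat) (vnil Nat)) (refl (Vec Nat 0) (vnil Nat)) (refl (Vec Nat 0) (vnil Nat))) 0 (refl (Eq (Vec Nat 0) (vnil Nat) (vnil Nat)) (refl (Vec Nat 0) (vnil Nat))) (vnil (Eq (Eq (Vec Nat 0) (vnil Nat) (vnil Nat)) (refl (Vec Nat 0) (vnil Nat)) (refl (Vec Nat 0) (vnil Nat)))))
the term's type:
  Vec (Eq (Eq (Vec Nat 0) (vnil Nat) (vnil Nat)) (refl (Vec Nat 0) (vnil Nat)) (refl (Vec Nat 0) (vnil Nat))) 2
normal-order step count: 0
term was already normal: yes


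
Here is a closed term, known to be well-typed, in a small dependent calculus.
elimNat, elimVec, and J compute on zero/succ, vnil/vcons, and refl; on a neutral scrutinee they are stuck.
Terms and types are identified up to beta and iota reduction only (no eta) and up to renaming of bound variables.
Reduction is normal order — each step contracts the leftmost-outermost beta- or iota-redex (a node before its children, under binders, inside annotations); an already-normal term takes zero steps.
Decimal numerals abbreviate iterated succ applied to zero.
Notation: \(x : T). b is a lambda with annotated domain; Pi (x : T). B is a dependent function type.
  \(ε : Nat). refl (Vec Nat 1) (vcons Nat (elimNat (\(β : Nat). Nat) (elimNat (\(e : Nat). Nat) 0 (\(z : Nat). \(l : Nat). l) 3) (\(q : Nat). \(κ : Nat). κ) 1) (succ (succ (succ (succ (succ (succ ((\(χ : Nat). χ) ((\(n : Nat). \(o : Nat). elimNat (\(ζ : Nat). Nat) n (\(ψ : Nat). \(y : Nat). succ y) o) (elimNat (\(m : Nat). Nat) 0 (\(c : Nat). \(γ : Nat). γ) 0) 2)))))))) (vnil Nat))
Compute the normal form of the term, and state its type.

resulting normal form:
  \(ε : Nat). refl (Vec Nat 1) (vcons Nat 0 8 (vnil Nat))
type:
  Pi (ε : Nat). Eq (Vec Nat 1) (vcons Nat 0 8 (vnil Nat)) (vcons Nat 0 8 (vnil Nat))
observation: 25 normal-order steps normalize the term, beginning with an elimNat iota-redex.


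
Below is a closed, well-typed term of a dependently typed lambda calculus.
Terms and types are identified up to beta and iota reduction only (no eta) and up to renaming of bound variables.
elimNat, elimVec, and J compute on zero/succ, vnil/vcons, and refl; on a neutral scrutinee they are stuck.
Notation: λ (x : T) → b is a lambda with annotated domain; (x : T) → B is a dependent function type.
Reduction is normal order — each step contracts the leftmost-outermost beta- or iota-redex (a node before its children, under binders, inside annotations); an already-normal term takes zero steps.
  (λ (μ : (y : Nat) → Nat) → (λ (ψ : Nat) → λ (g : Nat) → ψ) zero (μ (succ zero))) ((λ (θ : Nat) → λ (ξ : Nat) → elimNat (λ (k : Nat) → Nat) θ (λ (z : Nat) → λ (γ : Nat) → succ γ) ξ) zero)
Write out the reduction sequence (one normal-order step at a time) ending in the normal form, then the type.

normal-order reduction:
  (λ (μ : (y : Nat) → Nat) → (λ (ψ : Nat) → λ (g : Nat) → ψ) zero (μ (succ zero))) ((λ (θ : Nat) → λ (ξ : Nat) → elimNat (λ (k : Nat) → Nat) θ (λ (z : Nat) → λ (γ : Nat) → succ γ) ξ) zero)
  ~> (λ (μ : Nat) → λ (y : Nat) → μ) zero ((λ (ψ : Nat) → λ (g : Nat) → elimNat (λ (θ : Nat) → Nat) ψ (λ (ξ : Nat) → λ (k : Nat) → succ k) g) zero (succ zero))
  ~> (λ (μ : Nat) → zero) ((λ (y : Nat) → λ (ψ : Nat) → elimNat (λ (g : Nat) → Nat) y (λ (θ : Nat) → λ (ξ : Nat) → succ ξ) ψ) zero (succ zero))
  ~> zero
the term's type:
  Nat


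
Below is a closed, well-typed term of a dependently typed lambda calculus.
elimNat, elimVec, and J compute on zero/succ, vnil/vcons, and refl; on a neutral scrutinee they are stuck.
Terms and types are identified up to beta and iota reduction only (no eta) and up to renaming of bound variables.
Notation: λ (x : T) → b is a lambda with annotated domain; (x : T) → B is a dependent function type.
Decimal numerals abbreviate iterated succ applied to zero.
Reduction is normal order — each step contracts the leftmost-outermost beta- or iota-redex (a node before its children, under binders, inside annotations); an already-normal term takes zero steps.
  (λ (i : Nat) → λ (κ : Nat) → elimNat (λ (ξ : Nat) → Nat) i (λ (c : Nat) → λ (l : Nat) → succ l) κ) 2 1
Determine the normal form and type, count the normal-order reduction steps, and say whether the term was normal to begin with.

reduced normal form:
  3
the term's type:
  Nat
normal-order step count: 6
started in normal form: no
first contracted redex: a beta-redex


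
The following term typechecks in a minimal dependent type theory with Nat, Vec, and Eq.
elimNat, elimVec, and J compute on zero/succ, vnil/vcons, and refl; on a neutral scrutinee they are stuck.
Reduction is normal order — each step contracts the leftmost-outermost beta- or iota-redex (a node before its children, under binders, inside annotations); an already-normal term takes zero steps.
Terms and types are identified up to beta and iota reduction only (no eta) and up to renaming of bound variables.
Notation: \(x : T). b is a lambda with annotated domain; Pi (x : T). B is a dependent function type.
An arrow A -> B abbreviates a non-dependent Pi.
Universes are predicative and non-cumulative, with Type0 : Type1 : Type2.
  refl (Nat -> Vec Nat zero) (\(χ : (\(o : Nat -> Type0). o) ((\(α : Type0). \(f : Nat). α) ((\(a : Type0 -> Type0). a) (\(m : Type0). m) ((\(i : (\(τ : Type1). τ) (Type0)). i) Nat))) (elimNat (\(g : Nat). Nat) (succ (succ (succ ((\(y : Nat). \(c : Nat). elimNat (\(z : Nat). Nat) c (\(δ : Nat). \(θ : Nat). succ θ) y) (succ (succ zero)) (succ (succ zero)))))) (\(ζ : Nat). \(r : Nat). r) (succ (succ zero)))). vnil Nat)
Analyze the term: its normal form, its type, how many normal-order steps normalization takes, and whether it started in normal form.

reduced normal form:
  refl (Nat -> Vec Nat zero) (\(χ : Nat). vnil Nat)
inferred type:
  Eq (Nat -> Vec Nat zero) (\(χ : Nat). vnil Nat) (\(o : Nat). vnil Nat)
normal-order step count: 6
started in normal form: no
first redex: a beta-redex


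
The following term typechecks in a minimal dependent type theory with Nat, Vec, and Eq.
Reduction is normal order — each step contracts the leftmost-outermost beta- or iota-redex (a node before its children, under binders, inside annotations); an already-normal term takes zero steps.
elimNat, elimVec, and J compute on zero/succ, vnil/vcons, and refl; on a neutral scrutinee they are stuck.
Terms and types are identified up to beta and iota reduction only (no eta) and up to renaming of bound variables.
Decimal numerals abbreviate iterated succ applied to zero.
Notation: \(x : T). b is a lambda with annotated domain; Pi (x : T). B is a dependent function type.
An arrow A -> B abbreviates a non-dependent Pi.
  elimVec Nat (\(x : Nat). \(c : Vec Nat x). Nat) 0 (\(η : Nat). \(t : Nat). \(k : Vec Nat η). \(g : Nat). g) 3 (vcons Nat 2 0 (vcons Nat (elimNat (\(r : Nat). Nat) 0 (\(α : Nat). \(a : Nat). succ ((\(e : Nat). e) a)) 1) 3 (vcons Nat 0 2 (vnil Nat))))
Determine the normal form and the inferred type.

resulting normal form:
  0
type:
  Nat


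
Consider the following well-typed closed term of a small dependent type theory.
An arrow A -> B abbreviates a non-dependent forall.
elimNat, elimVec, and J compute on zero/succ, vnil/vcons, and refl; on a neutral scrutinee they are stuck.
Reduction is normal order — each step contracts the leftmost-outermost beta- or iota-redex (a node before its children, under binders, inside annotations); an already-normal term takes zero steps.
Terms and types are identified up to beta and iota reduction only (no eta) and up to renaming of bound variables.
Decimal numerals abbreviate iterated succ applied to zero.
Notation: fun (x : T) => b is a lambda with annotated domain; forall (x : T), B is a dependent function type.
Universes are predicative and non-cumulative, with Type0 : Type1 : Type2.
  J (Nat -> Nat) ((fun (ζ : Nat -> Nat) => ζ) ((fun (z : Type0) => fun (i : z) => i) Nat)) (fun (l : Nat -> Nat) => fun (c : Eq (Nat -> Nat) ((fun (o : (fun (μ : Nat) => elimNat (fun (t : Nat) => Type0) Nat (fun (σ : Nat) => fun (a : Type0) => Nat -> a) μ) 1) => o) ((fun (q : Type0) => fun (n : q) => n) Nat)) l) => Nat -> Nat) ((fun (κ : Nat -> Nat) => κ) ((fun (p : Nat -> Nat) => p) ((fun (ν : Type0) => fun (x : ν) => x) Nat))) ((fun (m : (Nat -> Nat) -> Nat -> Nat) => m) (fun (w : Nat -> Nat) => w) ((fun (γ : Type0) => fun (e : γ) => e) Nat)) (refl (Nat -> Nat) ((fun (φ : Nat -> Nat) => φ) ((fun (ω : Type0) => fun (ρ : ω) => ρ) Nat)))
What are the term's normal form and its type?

reduced normal form:
  fun (ζ : Nat) => ζ
the term's type:
  Nat -> Nat
observation: the term reaches its normal form after 4 normal-order steps.


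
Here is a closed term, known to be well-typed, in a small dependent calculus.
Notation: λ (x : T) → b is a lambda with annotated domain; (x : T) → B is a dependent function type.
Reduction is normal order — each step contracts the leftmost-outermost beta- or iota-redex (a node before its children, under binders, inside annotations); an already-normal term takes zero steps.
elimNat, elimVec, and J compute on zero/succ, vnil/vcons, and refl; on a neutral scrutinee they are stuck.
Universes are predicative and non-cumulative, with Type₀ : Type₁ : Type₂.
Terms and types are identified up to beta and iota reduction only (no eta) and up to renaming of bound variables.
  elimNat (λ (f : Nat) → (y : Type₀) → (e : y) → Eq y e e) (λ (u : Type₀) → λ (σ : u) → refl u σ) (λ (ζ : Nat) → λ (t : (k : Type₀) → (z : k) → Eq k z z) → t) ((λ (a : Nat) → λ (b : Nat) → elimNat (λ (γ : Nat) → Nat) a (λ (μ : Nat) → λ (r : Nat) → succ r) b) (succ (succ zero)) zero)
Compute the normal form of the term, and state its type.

reduced normal form:
  λ (f : Type₀) → λ (y : f) → refl f y
the term's type:
  (f : Type₀) → (y : f) → Eq f y y
observation: the term reaches its normal form after 10 normal-order steps.


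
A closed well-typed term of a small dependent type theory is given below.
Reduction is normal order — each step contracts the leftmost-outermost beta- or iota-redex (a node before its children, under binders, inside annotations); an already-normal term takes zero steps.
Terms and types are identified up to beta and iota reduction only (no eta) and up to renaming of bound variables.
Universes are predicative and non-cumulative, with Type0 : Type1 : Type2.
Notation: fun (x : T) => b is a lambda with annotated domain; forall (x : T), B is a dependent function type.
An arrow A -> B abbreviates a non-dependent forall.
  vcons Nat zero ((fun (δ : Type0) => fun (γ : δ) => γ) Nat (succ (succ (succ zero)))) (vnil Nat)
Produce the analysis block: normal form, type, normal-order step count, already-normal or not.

resulting normal form:
  vcons Nat zero (succ (succ (succ zero))) (vnil Nat)
type:
  Vec Nat (succ zero)
steps to reach normal form (normal order): 2
started in normal form: no
first redex: a beta-redex


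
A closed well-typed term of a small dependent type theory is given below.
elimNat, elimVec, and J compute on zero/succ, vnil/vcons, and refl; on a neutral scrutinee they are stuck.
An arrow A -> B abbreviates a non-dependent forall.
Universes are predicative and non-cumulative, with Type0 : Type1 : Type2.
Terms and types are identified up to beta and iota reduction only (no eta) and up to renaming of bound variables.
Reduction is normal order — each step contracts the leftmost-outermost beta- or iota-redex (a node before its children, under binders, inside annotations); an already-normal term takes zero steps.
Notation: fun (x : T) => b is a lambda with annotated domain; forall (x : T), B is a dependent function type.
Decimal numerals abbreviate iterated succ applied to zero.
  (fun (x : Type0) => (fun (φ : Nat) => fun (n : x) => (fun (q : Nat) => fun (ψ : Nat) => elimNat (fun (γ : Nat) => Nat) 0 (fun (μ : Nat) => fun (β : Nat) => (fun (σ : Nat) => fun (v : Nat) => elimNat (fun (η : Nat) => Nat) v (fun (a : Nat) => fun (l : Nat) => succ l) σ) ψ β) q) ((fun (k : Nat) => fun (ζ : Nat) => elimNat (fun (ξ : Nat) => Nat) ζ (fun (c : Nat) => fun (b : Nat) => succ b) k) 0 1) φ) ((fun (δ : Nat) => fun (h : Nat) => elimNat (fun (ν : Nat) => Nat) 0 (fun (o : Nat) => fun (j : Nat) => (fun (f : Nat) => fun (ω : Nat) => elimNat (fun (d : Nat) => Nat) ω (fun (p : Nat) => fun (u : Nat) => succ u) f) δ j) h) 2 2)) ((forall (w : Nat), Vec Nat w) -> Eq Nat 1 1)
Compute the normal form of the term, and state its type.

reduced normal form:
  fun (x : (forall (φ : Nat), Vec Nat φ) -> Eq Nat 1 1) => 4
the term's type:
  ((forall (x : Nat), Vec Nat x) -> Eq Nat 1 1) -> Nat


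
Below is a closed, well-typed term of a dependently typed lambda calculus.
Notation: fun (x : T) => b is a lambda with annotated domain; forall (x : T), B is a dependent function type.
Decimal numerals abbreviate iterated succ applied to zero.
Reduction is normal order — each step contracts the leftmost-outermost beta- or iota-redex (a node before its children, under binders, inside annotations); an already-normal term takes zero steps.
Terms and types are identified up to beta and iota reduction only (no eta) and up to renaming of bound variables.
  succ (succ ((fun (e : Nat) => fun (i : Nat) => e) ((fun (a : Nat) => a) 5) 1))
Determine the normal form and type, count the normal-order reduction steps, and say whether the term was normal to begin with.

reduced normal form:
  7
type:
  Nat
normal-order step count: 3
started in normal form: no
first contracted redex: a beta-redex


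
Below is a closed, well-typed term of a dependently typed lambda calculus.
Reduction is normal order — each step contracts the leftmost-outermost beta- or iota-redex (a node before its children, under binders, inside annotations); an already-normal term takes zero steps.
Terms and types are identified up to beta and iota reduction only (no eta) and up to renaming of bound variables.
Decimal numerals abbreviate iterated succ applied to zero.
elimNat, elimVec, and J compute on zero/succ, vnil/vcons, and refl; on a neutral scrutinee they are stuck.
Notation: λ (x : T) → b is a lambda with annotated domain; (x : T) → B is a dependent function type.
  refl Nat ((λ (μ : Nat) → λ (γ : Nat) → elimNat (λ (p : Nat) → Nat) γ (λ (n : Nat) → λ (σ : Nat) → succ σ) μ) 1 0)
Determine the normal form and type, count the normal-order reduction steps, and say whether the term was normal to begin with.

reduced normal form:
  refl Nat 1
inferred type:
  Eq Nat 1 1
normal-order step count: 6
term was already normal: no
first contracted redex: a beta-redex


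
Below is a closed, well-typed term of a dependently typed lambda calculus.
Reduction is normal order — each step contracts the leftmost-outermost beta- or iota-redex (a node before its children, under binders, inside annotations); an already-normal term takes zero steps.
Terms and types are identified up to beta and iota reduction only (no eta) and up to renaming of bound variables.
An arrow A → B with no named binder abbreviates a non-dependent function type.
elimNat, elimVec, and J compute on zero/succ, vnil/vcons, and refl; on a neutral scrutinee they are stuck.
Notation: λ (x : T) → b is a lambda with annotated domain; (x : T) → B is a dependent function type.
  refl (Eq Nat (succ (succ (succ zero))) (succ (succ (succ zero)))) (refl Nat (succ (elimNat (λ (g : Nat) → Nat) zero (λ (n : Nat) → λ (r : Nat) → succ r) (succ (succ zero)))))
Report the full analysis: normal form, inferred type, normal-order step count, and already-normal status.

normal form:
  refl (Eq Nat (succ (succ (succ zero))) (succ (succ (succ zero)))) (refl Nat (succ (succ (succ zero))))
inferred type:
  Eq (Eq Nat (succ (succ (succ zero))) (succ (succ (succ zero)))) (refl Nat (succ (succ (succ zero)))) (refl Nat (succ (succ (succ zero))))
steps to reach normal form (normal order): 7
already normal: no
first contracted redex: an elimNat iota-redex


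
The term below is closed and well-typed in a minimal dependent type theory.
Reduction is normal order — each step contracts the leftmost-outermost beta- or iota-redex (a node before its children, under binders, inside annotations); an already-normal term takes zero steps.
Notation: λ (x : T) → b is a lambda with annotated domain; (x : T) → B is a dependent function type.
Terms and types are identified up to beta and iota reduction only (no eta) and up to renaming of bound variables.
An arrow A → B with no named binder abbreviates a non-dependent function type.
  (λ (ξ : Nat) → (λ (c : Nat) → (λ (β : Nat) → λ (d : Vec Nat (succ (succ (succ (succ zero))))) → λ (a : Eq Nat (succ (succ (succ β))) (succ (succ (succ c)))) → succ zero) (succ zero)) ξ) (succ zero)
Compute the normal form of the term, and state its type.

normal form:
  λ (ξ : Vec Nat (succ (succ (succ (succ zero))))) → λ (c : Eq Nat (succ (succ (succ (succ zero)))) (succ (succ (succ (succ zero))))) → succ zero
inferred type:
  Vec Nat (succ (succ (succ (succ zero)))) → Eq Nat (succ (succ (succ (succ zero)))) (succ (succ (succ (succ zero)))) → Nat
observation: reduction starts at a beta-redex, and 3 normal-order steps reach the normal form.


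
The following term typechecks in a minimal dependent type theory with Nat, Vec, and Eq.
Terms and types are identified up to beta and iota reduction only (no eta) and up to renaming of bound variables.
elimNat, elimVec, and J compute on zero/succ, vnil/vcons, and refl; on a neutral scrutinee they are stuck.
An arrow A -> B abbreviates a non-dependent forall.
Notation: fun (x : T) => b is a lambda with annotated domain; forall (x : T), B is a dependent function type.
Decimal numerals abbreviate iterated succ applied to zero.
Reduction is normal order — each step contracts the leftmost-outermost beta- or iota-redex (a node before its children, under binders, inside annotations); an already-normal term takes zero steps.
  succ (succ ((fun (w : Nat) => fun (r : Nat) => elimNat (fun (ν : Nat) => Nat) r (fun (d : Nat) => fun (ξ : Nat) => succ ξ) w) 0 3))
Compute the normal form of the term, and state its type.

reduced normal form:
  5
the term's type:
  Nat


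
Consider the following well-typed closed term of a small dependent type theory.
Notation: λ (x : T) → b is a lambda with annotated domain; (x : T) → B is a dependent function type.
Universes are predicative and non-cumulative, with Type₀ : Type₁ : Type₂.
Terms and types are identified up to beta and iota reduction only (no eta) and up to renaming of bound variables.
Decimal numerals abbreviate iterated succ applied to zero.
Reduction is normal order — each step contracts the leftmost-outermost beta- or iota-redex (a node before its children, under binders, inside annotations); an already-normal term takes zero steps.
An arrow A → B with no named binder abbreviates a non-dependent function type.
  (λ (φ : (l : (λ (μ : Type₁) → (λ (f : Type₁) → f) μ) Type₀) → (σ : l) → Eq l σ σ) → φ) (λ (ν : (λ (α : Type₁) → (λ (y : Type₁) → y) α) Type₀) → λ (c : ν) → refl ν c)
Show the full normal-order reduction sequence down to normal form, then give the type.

reduction (normal order):
  (λ (φ : (l : (λ (μ : Type₁) → (λ (f : Type₁) → f) μ) Type₀) → (σ : l) → Eq l σ σ) → φ) (λ (ν : (λ (α : Type₁) → (λ (y : Type₁) → y) α) Type₀) → λ (c : ν) → refl ν c)
  ~> λ (φ : (λ (l : Type₁) → (λ (μ : Type₁) → μ) l) Type₀) → λ (f : φ) → refl φ f
  ~> λ (φ : (λ (l : Type₁) → l) Type₀) → λ (μ : φ) → refl φ μ
  ~> λ (φ : Type₀) → λ (l : φ) → refl φ l
inferred type:
  (φ : Type₀) → (l : φ) → Eq φ l l


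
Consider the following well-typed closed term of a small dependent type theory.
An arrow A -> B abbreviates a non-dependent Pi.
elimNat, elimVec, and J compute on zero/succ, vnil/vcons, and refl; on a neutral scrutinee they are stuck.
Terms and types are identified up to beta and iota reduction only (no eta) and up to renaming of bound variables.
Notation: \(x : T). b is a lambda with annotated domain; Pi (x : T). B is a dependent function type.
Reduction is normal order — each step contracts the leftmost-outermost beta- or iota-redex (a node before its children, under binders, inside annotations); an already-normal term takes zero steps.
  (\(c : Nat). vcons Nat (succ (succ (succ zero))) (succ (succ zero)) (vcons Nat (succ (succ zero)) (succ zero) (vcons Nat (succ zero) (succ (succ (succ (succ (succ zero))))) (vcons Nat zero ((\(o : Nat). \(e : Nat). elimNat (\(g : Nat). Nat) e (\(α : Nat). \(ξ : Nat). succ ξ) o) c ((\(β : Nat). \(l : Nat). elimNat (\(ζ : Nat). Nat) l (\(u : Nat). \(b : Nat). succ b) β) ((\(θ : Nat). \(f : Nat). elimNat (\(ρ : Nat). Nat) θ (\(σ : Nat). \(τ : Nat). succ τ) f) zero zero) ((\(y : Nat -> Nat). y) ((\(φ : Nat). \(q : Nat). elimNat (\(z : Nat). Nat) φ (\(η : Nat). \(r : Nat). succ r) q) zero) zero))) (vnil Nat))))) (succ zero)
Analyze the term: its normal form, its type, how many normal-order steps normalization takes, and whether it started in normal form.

reduced normal form:
  vcons Nat (succ (succ (succ zero))) (succ (succ zero)) (vcons Nat (succ (succ zero)) (succ zero) (vcons Nat (succ zero) (succ (succ (succ (succ (succ zero))))) (vcons Nat zero (succ zero) (vnil Nat))))
the term's type:
  Vec Nat (succ (succ (succ (succ zero))))
normal-order step count: 17
already normal: no
first contracted redex: a beta-redex


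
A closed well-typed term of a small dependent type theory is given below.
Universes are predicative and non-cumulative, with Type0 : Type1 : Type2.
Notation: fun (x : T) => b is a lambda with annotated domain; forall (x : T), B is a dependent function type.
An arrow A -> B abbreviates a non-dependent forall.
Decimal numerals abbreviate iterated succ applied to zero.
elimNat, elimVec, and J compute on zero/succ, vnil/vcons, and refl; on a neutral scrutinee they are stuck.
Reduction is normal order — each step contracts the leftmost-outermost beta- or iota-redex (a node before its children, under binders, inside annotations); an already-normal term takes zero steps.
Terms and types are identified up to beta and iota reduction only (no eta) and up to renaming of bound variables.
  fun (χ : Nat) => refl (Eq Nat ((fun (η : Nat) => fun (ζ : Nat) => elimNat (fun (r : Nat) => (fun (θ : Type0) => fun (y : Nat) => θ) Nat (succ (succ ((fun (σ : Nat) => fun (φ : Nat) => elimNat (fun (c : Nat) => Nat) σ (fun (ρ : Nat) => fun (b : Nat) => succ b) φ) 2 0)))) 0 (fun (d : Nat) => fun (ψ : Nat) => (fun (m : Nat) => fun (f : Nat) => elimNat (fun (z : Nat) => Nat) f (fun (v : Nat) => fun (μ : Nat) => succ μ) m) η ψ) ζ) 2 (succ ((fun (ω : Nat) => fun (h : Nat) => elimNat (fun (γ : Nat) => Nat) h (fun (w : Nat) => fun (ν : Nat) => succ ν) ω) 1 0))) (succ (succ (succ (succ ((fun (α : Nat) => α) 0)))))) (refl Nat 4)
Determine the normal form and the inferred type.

reduced normal form:
  fun (χ : Nat) => refl (Eq Nat 4 4) (refl Nat 4)
type:
  Nat -> Eq (Eq Nat 4 4) (refl Nat 4) (refl Nat 4)
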